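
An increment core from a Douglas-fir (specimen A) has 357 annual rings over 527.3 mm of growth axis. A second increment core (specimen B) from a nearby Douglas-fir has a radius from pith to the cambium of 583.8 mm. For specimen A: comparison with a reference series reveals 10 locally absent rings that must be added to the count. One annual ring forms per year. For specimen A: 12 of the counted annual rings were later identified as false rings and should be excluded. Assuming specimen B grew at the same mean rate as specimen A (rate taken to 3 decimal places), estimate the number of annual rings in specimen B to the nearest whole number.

393 annual rings

Specimen A: adjusted count: 357 − 12 + 10 = 355 annual rings.
A: 527.3 mm over 355 years gives 527.3 / 355 ≈ 1.485 mm/yr.
For B, 583.8 / 1.485 = 393.13 years ≈ 393 annual rings.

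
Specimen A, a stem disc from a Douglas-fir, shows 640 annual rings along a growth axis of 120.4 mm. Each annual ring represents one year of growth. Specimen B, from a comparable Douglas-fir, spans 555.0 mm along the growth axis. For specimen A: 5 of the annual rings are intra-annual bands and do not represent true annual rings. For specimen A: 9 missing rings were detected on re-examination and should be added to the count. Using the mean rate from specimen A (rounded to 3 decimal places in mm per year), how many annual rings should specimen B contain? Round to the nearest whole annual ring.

2968 annual rings

Specimen A: after corrections the count is 640 − 5 + 9 = 644 annual rings.
A: Mean rate = 120.4 mm / 644 years ≈ 0.187 mm per year.
Specimen B: 555.0 mm / 0.187 mm per year = 2967.91 years ≈ 2968 annual rings.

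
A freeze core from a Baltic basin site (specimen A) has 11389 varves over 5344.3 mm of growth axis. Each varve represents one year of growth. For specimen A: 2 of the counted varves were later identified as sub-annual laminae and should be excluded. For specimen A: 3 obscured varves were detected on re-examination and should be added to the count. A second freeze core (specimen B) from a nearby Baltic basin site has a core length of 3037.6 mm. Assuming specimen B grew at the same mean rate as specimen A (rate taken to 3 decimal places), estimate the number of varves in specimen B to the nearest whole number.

6477 varves

Specimen A: correcting the raw count gives 11389 − 2 + 3 = 11390 true varves.
A: 5344.3 mm over 11390 years gives 5344.3 / 11390 ≈ 0.469 mm/year.
B spans 3037.6 / 0.469 = 6476.76 years ≈ 6477 varves.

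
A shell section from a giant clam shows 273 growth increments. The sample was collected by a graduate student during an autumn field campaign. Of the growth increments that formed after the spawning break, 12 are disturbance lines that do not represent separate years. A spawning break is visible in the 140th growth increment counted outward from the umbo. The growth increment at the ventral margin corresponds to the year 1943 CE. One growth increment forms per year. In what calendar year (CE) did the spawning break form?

Between growth increment 140 and the ventral margin there are 273 − 140 = 133 growth increments.
Removing the 12 false growth increments leaves 133 − 12 = 121 true growth increments beyond the spawning break.
Counting back 121 years from 1943 CE places the spawning break in 1943 − 121 = 1822 CE.

1822 CE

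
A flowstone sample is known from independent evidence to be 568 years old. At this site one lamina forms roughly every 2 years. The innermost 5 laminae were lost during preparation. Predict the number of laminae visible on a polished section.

Expected laminae: 568 / 2 = 284.
284 − 5 missed = 279 laminae expected in the prepared section.

279 laminae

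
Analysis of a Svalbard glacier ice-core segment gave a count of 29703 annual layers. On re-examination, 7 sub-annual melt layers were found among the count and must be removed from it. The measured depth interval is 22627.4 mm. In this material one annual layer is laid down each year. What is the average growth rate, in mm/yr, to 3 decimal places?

Adjusted count: 29703 − 7 = 29696 annual layers.
Extension rate ≈ 22627.4 / 29696 = 0.762 mm/yr.

0.762 mm/yr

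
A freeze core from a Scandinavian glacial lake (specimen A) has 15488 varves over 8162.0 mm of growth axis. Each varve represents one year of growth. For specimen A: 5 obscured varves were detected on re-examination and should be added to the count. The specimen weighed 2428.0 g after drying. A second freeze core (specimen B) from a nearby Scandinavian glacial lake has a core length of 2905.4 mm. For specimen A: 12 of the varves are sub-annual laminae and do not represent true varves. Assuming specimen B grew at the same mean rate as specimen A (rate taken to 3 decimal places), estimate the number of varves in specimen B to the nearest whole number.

Specimen A: true varve count = 15488 − 12 + 5 = 15481.
A: Mean rate = 8162.0 mm / 15481 years ≈ 0.527 mm/year.
Specimen B: 2905.4 mm / 0.527 mm per year = 5513.09 years ≈ 5513 varves.

5513 varves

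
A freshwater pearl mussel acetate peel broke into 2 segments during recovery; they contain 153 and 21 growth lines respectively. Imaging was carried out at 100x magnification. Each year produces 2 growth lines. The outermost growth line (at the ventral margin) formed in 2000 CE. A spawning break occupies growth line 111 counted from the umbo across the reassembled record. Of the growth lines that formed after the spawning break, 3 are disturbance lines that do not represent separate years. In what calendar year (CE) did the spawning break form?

1970 CE

Total growth lines = 153 + 21 = 174.
Between growth line 111 and the ventral margin there are 174 − 111 = 63 growth lines.
63 − 3 false = 60 true growth lines after the spawning break.
Dividing by 2 growth lines per year: 60 / 2 = 30 years.
Counting back 30 years from 2000 CE places the spawning break in 2000 − 30 = 1970 CE.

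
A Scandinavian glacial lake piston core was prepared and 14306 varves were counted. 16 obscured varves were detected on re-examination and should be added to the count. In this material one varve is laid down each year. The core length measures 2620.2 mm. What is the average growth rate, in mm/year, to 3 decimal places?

0.183 mm/year

Correcting the raw count gives 14306 + 16 = 14322 true varves.
Mean rate = 2620.2 mm / 14322 years ≈ 0.183 mm/year.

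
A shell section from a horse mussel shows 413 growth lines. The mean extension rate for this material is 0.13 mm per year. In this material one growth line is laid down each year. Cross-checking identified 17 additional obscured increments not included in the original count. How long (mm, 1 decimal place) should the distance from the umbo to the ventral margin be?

55.9 mm

After corrections the count is 413 + 17 = 430 growth lines.
Length ≈ 0.13 × 430 = 55.9 mm.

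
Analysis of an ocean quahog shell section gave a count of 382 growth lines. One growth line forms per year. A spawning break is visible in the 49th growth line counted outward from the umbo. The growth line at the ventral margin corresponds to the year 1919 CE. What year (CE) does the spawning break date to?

1586 CE

The spawning break sits at growth line 49 from the umbo, so 382 − 49 = 333 growth lines formed after it.
Counting back 333 years from 1919 CE places the spawning break in 1919 − 333 = 1586 CE.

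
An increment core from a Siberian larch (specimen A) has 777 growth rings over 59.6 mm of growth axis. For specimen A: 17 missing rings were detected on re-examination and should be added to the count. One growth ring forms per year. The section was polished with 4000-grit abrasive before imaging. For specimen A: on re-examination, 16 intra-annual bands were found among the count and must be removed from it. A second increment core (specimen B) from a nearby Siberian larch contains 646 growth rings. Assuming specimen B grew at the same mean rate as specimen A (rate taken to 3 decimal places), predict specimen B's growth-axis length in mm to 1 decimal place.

49.7 mm

Specimen A: adjusted count: 777 − 16 + 17 = 778 growth rings.
A: 59.6 mm over 778 years gives 59.6 / 778 ≈ 0.077 mm/yr.
B's length ≈ 0.077 × 646 = 49.7 mm.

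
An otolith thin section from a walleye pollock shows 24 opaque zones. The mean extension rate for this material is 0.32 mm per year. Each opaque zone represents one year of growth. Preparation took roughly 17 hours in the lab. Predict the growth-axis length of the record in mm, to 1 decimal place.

24 years of growth are recorded.
24 years at 0.32 mm/year gives 0.32 × 24 = 7.7 mm.

7.7 mm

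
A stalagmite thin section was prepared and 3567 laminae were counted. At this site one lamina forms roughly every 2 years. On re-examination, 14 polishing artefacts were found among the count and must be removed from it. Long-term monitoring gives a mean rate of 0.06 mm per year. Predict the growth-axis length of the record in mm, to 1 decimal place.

426.4 mm

True lamina count = 3567 − 14 = 3553.
At 2 years per lamina, 3553 × 2 = 7106 years.
7106 years at 0.06 mm/year gives 0.06 × 7106 = 426.4 mm.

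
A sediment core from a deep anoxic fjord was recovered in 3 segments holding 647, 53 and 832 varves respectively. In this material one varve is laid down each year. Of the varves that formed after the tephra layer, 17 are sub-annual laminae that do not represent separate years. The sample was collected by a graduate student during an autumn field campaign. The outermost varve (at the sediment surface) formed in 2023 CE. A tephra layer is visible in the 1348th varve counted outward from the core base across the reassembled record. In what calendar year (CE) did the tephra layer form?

1856 CE

Total varves = 647 + 53 + 832 = 1532.
Between varve 1348 and the sediment surface there are 1532 − 1348 = 184 varves.
Excluding 17 false varves: 184 − 17 = 167.
The varve at the sediment surface is 2023 CE, so the tephra layer dates to 2023 − 167 = 1856 CE.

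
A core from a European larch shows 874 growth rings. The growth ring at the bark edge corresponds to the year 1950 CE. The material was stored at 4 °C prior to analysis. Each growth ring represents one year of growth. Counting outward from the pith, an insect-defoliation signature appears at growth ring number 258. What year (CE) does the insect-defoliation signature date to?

The insect-defoliation signature sits at growth ring 258 from the pith, so 874 − 258 = 616 growth rings formed after it.
Counting back 616 years from 1950 CE places the insect-defoliation signature in 1950 − 616 = 1334 CE.

1334 CE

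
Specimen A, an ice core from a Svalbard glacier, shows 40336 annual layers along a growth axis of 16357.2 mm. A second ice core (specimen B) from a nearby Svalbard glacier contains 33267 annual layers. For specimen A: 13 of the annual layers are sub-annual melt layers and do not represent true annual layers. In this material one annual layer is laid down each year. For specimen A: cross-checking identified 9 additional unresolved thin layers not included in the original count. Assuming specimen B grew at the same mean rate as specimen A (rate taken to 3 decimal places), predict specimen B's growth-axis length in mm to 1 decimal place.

13506.4 mm

Specimen A: correcting the raw count gives 40336 − 13 + 9 = 40332 true annual layers.
A: Extension rate ≈ 16357.2 / 40332 = 0.406 mm per year.
For B, 0.406 mm/year × 33267 years = 13506.4 mm.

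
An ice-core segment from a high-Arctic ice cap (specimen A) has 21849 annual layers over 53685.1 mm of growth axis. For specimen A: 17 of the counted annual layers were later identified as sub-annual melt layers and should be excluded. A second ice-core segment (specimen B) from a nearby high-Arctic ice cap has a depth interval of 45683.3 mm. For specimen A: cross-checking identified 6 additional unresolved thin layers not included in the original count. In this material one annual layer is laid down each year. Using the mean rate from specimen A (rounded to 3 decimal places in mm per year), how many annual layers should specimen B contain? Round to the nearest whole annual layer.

Specimen A: true annual layer count = 21849 − 17 + 6 = 21838.
A: Mean rate = 53685.1 mm / 21838 years ≈ 2.458 mm/year.
For B, 45683.3 / 2.458 = 18585.56 years ≈ 18586 annual layers.

18586 annual layers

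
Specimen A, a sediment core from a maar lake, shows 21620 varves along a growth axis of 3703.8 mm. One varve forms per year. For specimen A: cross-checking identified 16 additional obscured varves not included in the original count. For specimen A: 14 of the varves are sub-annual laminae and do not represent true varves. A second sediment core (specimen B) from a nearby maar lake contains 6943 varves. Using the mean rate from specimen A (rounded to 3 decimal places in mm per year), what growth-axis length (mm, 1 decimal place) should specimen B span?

Specimen A: adjusted count: 21620 − 14 + 16 = 21622 varves.
A: 3703.8 mm over 21622 years gives 3703.8 / 21622 ≈ 0.171 mm/year.
For B, 0.171 mm/year × 6943 years = 1187.3 mm.

1187.3 mm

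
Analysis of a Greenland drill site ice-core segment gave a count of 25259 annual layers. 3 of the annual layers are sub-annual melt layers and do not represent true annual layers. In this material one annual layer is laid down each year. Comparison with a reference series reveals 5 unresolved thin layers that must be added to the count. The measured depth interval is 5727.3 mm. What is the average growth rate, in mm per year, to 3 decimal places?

0.227 mm per year

Adjusted count: 25259 − 3 + 5 = 25261 annual layers.
Extension rate ≈ 5727.3 / 25261 = 0.227 mm per year.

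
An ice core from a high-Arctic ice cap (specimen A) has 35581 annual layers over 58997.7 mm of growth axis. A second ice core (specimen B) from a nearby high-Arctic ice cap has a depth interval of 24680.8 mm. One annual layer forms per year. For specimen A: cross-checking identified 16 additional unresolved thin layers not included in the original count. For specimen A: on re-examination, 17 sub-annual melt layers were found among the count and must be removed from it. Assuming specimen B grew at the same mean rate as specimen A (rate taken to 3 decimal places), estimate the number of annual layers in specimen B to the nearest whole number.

Specimen A: after corrections the count is 35581 − 17 + 16 = 35580 annual layers.
A: 58997.7 mm over 35580 years gives 58997.7 / 35580 ≈ 1.658 mm per year.
B spans 24680.8 / 1.658 = 14885.89 years ≈ 14886 annual layers.

14886 annual layers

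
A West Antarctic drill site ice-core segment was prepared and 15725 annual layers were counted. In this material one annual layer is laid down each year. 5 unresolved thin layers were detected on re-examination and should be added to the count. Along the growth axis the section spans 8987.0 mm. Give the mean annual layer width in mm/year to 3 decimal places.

Correcting the raw count gives 15725 + 5 = 15730 true annual layers.
Extension rate ≈ 8987.0 / 15730 = 0.571 mm/year.

0.571 mm/year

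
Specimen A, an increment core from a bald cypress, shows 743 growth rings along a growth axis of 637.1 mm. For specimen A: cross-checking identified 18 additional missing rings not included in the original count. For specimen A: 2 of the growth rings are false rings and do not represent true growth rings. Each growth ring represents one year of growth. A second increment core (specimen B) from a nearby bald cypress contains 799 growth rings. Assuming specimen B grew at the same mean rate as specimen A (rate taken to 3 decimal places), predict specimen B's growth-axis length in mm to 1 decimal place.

670.4 mm

Specimen A: correcting the raw count gives 743 − 2 + 18 = 759 true growth rings.
A: Mean rate = 637.1 mm / 759 years ≈ 0.839 mm/year.
For B, 0.839 mm/year × 799 years = 670.4 mm.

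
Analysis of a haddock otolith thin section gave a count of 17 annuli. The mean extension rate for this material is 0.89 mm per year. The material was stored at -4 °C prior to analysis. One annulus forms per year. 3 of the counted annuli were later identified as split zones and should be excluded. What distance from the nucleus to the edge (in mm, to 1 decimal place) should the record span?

12.5 mm

Correcting the raw count gives 17 − 3 = 14 true annuli.
Length ≈ 0.89 × 14 = 12.5 mm.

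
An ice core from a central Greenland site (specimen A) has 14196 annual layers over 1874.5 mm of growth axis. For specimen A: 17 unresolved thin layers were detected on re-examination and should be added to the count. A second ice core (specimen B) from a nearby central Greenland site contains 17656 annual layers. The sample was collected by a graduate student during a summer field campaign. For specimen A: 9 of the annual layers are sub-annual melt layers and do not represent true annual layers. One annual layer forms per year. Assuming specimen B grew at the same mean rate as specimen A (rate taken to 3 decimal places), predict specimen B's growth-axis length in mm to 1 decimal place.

Specimen A: adjusted count: 14196 − 9 + 17 = 14204 annual layers.
A: Mean rate = 1874.5 mm / 14204 years ≈ 0.132 mm/year.
B's length ≈ 0.132 × 17656 = 2330.6 mm.

2330.6 mm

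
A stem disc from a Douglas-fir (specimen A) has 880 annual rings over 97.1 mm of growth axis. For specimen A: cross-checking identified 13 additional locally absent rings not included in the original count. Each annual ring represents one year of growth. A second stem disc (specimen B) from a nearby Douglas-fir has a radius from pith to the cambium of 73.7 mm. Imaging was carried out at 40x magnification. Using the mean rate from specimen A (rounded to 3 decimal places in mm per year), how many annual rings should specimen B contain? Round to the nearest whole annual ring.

676 annual rings

Specimen A: after corrections the count is 880 + 13 = 893 annual rings.
A: Extension rate ≈ 97.1 / 893 = 0.109 mm per year.
Specimen B: 73.7 mm / 0.109 mm per year = 676.15 years ≈ 676 annual rings.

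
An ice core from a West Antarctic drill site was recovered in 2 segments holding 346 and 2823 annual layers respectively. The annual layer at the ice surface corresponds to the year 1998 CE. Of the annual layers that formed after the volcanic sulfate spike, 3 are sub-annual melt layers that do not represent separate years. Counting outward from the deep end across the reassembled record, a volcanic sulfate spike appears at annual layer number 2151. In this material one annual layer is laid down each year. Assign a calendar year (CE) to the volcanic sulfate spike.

983 CE

Total annual layers = 346 + 2823 = 3169.
The volcanic sulfate spike sits at annual layer 2151 from the deep end, so 3169 − 2151 = 1018 annual layers formed after it.
Excluding 3 false annual layers: 1018 − 3 = 1015.
The annual layer at the ice surface is 1998 CE, so the volcanic sulfate spike dates to 1998 − 1015 = 983 CE.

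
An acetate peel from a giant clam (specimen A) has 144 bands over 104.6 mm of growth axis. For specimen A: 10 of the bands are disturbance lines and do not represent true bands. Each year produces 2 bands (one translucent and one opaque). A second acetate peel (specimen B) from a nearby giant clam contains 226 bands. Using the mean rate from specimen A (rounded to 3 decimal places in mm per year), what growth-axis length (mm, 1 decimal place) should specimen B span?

Specimen A: adjusted count: 144 − 10 = 134 bands.
Specimen A: with 2 bands per year, 134 / 2 = 67 years.
A: Mean rate = 104.6 mm / 67 years ≈ 1.561 mm/yr.
Specimen B: dividing by 2 bands per year: 226 / 2 = 113 years. B's length ≈ 1.561 × 113 = 176.4 mm.

176.4 mm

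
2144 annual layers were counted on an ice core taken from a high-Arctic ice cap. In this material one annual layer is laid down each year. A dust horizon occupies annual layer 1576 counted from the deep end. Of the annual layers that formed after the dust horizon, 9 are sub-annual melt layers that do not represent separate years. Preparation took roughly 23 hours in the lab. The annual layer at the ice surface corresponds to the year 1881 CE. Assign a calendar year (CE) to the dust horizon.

The dust horizon sits at annual layer 1576 from the deep end, so 2144 − 1576 = 568 annual layers formed after it.
Removing the 9 false annual layers leaves 568 − 9 = 559 true annual layers beyond the dust horizon.
1881 − 559 = 1322 CE.

1322 CE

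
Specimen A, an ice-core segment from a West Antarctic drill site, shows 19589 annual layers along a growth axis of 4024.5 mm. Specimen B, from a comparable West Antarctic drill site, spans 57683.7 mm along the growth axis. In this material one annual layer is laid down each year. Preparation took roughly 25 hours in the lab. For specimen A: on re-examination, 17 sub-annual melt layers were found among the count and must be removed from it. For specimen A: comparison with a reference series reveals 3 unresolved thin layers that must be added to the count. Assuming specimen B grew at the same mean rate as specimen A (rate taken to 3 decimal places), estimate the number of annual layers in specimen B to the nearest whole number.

Specimen A: correcting the raw count gives 19589 − 17 + 3 = 19575 true annual layers.
A: Extension rate ≈ 4024.5 / 19575 = 0.206 mm/yr.
For B, 57683.7 / 0.206 = 280017.96 years ≈ 280018 annual layers.

280018 annual layers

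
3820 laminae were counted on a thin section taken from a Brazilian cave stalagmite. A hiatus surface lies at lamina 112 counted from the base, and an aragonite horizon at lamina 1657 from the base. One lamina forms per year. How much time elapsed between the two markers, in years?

The two markers are separated by 1657 − 112 = 1545 laminae.
One lamina per year makes the interval 1545 years.

1545 years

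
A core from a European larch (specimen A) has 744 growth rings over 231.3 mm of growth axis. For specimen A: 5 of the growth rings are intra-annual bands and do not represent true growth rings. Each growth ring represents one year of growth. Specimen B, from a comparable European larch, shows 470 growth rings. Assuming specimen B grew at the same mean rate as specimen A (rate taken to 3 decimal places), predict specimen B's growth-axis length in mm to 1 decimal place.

147.1 mm

Specimen A: adjusted count: 744 − 5 = 739 growth rings.
A: 231.3 mm over 739 years gives 231.3 / 739 ≈ 0.313 mm per year.
Length of B = 0.313 × 470 = 147.1 mm.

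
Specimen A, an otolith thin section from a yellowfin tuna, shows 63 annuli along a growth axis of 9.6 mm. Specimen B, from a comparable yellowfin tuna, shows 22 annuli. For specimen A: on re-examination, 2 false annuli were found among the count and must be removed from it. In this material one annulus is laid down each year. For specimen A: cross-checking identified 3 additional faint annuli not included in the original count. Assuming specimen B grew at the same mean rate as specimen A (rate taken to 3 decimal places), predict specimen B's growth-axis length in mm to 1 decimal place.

3.3 mm

Specimen A: correcting the raw count gives 63 − 2 + 3 = 64 true annuli.
A: Mean rate = 9.6 mm / 64 years ≈ 0.150 mm/yr.
Length of B = 0.150 × 22 = 3.3 mm.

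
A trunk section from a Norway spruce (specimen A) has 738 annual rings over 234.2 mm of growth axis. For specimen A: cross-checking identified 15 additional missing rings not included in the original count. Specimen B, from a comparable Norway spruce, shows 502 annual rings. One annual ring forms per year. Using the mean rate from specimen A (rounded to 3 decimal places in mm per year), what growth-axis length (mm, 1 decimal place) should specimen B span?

156.1 mm

Specimen A: adjusted count: 738 + 15 = 753 annual rings.
A: Extension rate ≈ 234.2 / 753 = 0.311 mm/year.
Length of B = 0.311 × 502 = 156.1 mm.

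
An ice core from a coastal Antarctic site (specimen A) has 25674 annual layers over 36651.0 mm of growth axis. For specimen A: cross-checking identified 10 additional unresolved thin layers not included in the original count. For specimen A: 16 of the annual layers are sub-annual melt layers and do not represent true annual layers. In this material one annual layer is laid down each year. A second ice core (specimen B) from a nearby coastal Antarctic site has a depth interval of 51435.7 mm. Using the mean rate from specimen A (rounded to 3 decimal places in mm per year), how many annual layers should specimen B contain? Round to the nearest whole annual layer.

36019 annual layers

Specimen A: adjusted count: 25674 − 16 + 10 = 25668 annual layers.
A: 36651.0 mm over 25668 years gives 36651.0 / 25668 ≈ 1.428 mm per year.
B spans 51435.7 / 1.428 = 36019.40 years ≈ 36019 annual layers.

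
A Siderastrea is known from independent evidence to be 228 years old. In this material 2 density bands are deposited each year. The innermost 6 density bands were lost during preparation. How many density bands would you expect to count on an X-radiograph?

With 2 density bands per year, 228 years would produce 228 × 2 = 456 density bands.
Less the 6 uncaptured density bands: 456 − 6 = 450.

450 density bands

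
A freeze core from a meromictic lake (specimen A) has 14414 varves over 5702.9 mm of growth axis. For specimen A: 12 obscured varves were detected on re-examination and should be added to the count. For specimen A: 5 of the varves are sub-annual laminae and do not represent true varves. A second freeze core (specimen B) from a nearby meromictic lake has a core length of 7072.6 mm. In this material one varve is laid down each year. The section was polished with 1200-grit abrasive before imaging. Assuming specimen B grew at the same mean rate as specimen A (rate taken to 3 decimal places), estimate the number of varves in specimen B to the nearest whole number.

17905 varves

Specimen A: adjusted count: 14414 − 5 + 12 = 14421 varves.
A: 5702.9 mm over 14421 years gives 5702.9 / 14421 ≈ 0.395 mm/year.
For B, 7072.6 / 0.395 = 17905.32 years ≈ 17905 varves.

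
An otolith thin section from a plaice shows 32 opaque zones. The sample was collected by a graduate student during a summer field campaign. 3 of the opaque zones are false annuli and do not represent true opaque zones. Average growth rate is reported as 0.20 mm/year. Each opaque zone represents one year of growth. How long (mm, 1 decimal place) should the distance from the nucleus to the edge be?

5.8 mm

Adjusted count: 32 − 3 = 29 opaque zones.
Length ≈ 0.20 × 29 = 5.8 mm.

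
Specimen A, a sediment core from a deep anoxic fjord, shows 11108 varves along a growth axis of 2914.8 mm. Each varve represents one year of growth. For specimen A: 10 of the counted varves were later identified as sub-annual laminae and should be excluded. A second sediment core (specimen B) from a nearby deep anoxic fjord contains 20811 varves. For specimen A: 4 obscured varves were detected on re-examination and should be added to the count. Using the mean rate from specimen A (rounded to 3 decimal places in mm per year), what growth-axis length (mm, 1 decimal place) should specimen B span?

5473.3 mm

Specimen A: adjusted count: 11108 − 10 + 4 = 11102 varves.
A: Extension rate ≈ 2914.8 / 11102 = 0.263 mm per year.
For B, 0.263 mm/year × 20811 years = 5473.3 mm.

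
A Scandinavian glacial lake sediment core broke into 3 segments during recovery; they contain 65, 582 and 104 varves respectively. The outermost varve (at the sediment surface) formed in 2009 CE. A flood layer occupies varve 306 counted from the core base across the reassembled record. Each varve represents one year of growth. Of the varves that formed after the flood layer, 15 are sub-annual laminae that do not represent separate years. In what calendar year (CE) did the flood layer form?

1579 CE

Total varves = 65 + 582 + 104 = 751.
751 − 306 = 445 varves lie beyond the flood layer toward the sediment surface.
445 − 15 false = 430 true varves after the flood layer.
The varve at the sediment surface is 2009 CE, so the flood layer dates to 2009 − 430 = 1579 CE.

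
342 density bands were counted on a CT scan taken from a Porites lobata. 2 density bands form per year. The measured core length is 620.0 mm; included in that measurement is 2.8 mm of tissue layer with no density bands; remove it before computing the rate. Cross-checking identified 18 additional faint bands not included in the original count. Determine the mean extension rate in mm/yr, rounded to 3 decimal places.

True density band count = 342 + 18 = 360.
360 density bands at 2 per year is 360 / 2 = 180 years.
Net length = 620.0 − 2.8 = 617.2 mm.
Extension rate ≈ 617.2 / 180 = 3.429 mm/yr.

3.429 mm/yr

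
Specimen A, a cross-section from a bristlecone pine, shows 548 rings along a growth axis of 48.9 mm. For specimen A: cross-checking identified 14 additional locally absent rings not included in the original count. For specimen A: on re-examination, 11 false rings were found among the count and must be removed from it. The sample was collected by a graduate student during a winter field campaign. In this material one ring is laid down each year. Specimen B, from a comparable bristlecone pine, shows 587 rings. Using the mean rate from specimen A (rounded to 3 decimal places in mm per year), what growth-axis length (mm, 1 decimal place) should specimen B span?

52.2 mm

Specimen A: adjusted count: 548 − 11 + 14 = 551 rings.
A: Mean rate = 48.9 mm / 551 years ≈ 0.089 mm/yr.
For B, 0.089 mm/year × 587 years = 52.2 mm.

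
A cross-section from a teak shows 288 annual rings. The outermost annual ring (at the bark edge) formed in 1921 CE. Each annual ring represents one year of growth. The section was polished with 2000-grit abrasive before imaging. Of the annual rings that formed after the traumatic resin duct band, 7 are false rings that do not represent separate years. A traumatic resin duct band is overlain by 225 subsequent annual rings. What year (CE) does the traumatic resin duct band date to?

1703 CE

225 annual rings post-date the traumatic resin duct band.
Removing the 7 false annual rings leaves 225 − 7 = 218 true annual rings beyond the traumatic resin duct band.
1921 − 218 = 1703 CE.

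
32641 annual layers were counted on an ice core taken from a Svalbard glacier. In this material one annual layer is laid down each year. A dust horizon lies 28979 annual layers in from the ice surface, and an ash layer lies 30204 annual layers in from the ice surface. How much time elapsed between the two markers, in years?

The two markers are separated by 30204 − 28979 = 1225 annual layers.
One annual layer per year makes the interval 1225 years.

1225 years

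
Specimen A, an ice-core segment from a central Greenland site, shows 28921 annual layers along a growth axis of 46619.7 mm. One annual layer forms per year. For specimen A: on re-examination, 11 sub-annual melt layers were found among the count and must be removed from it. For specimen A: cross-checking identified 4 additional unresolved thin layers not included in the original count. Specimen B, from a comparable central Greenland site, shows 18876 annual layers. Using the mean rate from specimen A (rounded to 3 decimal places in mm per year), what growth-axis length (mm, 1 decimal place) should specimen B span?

Specimen A: correcting the raw count gives 28921 − 11 + 4 = 28914 true annual layers.
A: Mean rate = 46619.7 mm / 28914 years ≈ 1.612 mm/yr.
Length of B = 1.612 × 18876 = 30428.1 mm.

30428.1 mm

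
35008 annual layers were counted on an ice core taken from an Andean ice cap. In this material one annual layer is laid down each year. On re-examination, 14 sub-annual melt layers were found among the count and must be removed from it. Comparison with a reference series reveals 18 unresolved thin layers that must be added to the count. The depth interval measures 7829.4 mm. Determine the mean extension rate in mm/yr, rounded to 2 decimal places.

Correcting the raw count gives 35008 − 14 + 18 = 35012 true annual layers.
7829.4 mm over 35012 years gives 7829.4 / 35012 ≈ 0.22 mm/yr.

0.22 mm/yr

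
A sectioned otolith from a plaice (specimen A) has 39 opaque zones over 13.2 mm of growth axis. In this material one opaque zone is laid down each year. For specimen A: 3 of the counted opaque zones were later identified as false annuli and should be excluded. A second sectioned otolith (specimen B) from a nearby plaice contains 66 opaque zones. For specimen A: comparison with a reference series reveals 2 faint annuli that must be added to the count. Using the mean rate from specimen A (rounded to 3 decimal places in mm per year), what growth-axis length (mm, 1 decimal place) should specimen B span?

22.9 mm

Specimen A: correcting the raw count gives 39 − 3 + 2 = 38 true opaque zones.
A: Mean rate = 13.2 mm / 38 years ≈ 0.347 mm per year.
For B, 0.347 mm/year × 66 years = 22.9 mm.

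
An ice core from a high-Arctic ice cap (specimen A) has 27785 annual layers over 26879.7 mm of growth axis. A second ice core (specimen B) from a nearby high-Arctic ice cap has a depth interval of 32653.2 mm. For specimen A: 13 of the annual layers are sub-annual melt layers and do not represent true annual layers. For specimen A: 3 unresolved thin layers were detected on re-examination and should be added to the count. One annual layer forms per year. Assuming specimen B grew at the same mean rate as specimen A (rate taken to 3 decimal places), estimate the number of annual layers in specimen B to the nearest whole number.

33733 annual layers

Specimen A: after corrections the count is 27785 − 13 + 3 = 27775 annual layers.
A: Mean rate = 26879.7 mm / 27775 years ≈ 0.968 mm/year.
For B, 32653.2 / 0.968 = 33732.64 years ≈ 33733 annual layers.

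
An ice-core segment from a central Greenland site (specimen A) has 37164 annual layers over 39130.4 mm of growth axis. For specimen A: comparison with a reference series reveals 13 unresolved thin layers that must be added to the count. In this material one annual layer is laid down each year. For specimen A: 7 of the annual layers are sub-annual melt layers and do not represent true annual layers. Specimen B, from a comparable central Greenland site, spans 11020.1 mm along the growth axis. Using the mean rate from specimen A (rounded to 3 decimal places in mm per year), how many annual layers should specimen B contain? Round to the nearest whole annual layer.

Specimen A: after corrections the count is 37164 − 7 + 13 = 37170 annual layers.
A: Mean rate = 39130.4 mm / 37170 years ≈ 1.053 mm/year.
For B, 11020.1 / 1.053 = 10465.43 years ≈ 10465 annual layers.

10465 annual layers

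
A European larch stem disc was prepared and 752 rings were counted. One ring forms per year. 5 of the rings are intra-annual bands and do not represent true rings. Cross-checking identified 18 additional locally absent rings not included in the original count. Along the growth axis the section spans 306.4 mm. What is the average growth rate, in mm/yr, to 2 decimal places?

Correcting the raw count gives 752 − 5 + 18 = 765 true rings.
Mean rate = 306.4 mm / 765 years ≈ 0.40 mm/yr.

0.40 mm/yr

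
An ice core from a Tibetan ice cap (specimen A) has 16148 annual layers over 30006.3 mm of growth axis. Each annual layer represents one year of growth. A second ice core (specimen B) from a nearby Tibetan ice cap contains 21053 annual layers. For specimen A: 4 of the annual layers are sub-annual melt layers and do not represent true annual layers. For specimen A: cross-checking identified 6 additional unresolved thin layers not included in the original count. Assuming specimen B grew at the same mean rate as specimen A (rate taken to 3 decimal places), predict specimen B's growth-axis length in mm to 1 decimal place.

Specimen A: correcting the raw count gives 16148 − 4 + 6 = 16150 true annual layers.
A: 30006.3 mm over 16150 years gives 30006.3 / 16150 ≈ 1.858 mm per year.
For B, 1.858 mm/year × 21053 years = 39116.5 mm.

39116.5 mm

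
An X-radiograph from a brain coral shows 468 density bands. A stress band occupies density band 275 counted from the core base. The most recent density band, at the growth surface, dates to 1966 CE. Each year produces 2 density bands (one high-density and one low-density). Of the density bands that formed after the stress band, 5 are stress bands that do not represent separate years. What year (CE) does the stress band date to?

1872 CE

The stress band sits at density band 275 from the core base, so 468 − 275 = 193 density bands formed after it.
Removing the 5 false density bands leaves 193 − 5 = 188 true density bands beyond the stress band.
Dividing by 2 density bands per year: 188 / 2 = 94 years.
The density band at the growth surface is 1966 CE, so the stress band dates to 1966 − 94 = 1872 CE.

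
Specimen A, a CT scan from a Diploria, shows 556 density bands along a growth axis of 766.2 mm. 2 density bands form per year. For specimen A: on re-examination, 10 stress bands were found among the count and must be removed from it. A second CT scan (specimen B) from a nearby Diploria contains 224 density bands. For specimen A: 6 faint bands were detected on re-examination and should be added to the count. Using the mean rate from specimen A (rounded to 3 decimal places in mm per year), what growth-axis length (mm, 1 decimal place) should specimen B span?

310.9 mm

Specimen A: true density band count = 556 − 10 + 6 = 552.
Specimen A: 552 density bands at 2 per year is 552 / 2 = 276 years.
A: Mean rate = 766.2 mm / 276 years ≈ 2.776 mm/year.
Specimen B: 224 density bands at 2 per year is 224 / 2 = 112 years. For B, 2.776 mm/year × 112 years = 310.9 mm.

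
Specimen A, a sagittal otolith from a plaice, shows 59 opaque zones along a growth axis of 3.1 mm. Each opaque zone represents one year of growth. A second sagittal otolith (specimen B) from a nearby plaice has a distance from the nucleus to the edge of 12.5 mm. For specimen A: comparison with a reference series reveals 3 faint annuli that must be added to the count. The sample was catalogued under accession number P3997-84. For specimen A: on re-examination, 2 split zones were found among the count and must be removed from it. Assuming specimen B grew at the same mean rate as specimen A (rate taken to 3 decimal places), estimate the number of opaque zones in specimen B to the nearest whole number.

240 opaque zones

Specimen A: after corrections the count is 59 − 2 + 3 = 60 opaque zones.
A: Mean rate = 3.1 mm / 60 years ≈ 0.052 mm/yr.
Specimen B: 12.5 mm / 0.052 mm per year = 240.38 years ≈ 240 opaque zones.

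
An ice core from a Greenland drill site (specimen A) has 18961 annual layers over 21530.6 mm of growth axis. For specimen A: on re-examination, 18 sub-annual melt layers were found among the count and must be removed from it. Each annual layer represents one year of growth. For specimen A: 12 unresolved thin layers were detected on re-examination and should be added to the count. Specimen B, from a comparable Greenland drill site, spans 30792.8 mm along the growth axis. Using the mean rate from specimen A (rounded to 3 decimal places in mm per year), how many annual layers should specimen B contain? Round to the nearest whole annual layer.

Specimen A: true annual layer count = 18961 − 18 + 12 = 18955.
A: Extension rate ≈ 21530.6 / 18955 = 1.136 mm/yr.
B spans 30792.8 / 1.136 = 27106.34 years ≈ 27106 annual layers.

27106 annual layers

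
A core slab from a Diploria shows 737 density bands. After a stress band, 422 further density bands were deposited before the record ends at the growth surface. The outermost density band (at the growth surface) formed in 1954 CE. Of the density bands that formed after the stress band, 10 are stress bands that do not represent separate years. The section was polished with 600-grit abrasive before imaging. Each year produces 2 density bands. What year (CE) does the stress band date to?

422 density bands formed after the stress band.
422 − 10 false = 412 true density bands after the stress band.
412 density bands at 2 per year is 412 / 2 = 206 years.
1954 − 206 = 1748 CE.

1748 CE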